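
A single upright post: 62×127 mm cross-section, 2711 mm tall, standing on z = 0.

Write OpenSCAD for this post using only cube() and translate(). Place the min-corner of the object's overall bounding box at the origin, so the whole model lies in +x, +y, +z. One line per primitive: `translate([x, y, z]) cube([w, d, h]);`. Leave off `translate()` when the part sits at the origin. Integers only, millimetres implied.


cube([62, 127, 2711]);


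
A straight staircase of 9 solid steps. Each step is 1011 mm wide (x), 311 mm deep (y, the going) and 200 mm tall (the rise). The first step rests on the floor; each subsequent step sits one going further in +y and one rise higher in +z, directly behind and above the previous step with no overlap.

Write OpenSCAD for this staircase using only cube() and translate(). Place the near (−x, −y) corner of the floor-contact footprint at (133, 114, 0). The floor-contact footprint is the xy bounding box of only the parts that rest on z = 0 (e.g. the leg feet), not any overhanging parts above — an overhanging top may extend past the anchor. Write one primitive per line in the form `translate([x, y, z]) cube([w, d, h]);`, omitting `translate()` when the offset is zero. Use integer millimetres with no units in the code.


translate([133, 114, 0]) cube([1011, 311, 200]);
translate([133, 425, 200]) cube([1011, 311, 200]);
translate([133, 736, 400]) cube([1011, 311, 200]);
translate([133, 1047, 600]) cube([1011, 311, 200]);
translate([133, 1358, 800]) cube([1011, 311, 200]);
translate([133, 1669, 1000]) cube([1011, 311, 200]);
translate([133, 1980, 1200]) cube([1011, 311, 200]);
translate([133, 2291, 1400]) cube([1011, 311, 200]);
translate([133, 2602, 1600]) cube([1011, 311, 200]);


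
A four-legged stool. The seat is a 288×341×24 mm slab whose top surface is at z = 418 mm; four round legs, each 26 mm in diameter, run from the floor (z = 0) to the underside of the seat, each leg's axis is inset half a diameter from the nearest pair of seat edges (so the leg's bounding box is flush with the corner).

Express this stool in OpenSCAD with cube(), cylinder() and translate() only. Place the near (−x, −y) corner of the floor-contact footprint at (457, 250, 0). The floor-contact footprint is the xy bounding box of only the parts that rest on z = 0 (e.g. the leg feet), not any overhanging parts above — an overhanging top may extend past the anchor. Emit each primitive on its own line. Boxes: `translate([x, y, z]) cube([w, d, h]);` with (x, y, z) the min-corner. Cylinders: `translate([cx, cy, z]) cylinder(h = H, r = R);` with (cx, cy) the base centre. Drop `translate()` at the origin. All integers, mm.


// leg_h = 418 - 24 = 394
translate([457, 250, 394]) cube([288, 341, 24]);
translate([470, 263, 0]) cylinder(h = 394, r = 13);
translate([732, 263, 0]) cylinder(h = 394, r = 13);
translate([470, 578, 0]) cylinder(h = 394, r = 13);
translate([732, 578, 0]) cylinder(h = 394, r = 13);


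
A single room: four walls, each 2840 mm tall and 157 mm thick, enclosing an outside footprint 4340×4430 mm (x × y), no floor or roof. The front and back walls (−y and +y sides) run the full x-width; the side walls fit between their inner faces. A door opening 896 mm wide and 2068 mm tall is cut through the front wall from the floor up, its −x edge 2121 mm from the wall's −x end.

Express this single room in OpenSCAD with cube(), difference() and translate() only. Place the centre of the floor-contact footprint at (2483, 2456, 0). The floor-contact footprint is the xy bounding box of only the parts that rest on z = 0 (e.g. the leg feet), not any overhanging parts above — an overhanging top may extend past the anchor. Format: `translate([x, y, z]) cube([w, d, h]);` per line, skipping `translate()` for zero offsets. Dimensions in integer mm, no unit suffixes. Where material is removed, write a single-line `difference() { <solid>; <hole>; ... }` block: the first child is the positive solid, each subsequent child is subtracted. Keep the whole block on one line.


difference() { translate([313, 241, 0]) cube([4340, 157, 2840]); translate([2434, 241, 0]) cube([896, 157, 2068]); }
translate([313, 4514, 0]) cube([4340, 157, 2840]);
translate([313, 398, 0]) cube([157, 4116, 2840]);
translate([4496, 398, 0]) cube([157, 4116, 2840]);


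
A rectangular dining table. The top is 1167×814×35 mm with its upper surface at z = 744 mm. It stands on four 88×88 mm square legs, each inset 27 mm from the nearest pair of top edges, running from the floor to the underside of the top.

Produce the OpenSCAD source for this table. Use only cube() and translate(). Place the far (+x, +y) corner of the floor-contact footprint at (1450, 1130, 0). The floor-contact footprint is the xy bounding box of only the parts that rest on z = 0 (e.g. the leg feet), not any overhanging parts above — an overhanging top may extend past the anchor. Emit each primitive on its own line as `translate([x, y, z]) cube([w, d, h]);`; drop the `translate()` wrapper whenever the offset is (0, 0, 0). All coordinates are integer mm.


translate([310, 343, 709]) cube([1167, 814, 35]);
translate([337, 370, 0]) cube([88, 88, 709]);
translate([1362, 370, 0]) cube([88, 88, 709]);
translate([337, 1042, 0]) cube([88, 88, 709]);
translate([1362, 1042, 0]) cube([88, 88, 709]);


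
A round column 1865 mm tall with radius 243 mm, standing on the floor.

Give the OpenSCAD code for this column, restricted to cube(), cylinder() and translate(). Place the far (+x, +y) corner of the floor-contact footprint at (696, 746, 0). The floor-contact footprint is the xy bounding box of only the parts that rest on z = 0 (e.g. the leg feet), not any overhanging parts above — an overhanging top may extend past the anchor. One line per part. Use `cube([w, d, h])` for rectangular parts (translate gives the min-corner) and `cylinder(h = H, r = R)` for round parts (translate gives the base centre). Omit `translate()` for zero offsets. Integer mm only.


translate([453, 503, 0]) cylinder(h = 1865, r = 243);


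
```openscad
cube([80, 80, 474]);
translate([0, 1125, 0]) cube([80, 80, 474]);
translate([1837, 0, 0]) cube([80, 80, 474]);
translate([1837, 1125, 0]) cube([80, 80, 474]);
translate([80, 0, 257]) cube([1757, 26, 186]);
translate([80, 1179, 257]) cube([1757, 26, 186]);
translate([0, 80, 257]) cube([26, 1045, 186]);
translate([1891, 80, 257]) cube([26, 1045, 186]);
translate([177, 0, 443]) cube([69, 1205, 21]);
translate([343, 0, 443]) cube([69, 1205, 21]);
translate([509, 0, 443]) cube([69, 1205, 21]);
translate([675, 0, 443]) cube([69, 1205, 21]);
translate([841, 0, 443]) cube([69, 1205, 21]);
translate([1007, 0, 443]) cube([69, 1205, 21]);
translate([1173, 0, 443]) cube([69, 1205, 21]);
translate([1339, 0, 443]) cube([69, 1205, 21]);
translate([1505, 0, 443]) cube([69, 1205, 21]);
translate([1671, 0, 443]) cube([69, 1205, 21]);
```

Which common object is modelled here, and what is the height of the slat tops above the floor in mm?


A bed frame. The slat-top height is 464 mm.

Four posts, four rails, and a row of slats — a bed frame. Slats sit on the rails at z = 257 + 186 = 443; with slat thickness 21, the top is 464 mm.


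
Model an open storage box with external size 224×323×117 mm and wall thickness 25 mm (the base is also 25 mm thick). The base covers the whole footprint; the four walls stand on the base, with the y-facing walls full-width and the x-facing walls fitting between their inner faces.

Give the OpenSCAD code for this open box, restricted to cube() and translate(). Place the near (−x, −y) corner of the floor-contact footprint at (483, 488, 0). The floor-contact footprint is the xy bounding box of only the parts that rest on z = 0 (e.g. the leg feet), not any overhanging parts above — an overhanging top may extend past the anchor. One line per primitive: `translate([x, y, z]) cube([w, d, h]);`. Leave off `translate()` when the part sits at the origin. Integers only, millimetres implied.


translate([483, 488, 0]) cube([224, 323, 25]);
translate([483, 488, 25]) cube([224, 25, 92]);
translate([483, 786, 25]) cube([224, 25, 92]);
translate([483, 513, 25]) cube([25, 273, 92]);
translate([682, 513, 25]) cube([25, 273, 92]);


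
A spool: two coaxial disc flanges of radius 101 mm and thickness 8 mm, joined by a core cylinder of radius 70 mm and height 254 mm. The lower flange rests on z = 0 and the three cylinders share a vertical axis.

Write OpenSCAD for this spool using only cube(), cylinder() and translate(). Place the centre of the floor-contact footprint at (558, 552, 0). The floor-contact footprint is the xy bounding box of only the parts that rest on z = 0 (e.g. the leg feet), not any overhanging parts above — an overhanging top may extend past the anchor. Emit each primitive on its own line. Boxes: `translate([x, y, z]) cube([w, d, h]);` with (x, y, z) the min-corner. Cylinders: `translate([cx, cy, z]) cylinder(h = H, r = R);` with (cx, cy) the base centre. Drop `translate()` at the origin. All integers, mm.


translate([558, 552, 0]) cylinder(h = 8, r = 101);
translate([558, 552, 8]) cylinder(h = 254, r = 70);
translate([558, 552, 262]) cylinder(h = 8, r = 101);


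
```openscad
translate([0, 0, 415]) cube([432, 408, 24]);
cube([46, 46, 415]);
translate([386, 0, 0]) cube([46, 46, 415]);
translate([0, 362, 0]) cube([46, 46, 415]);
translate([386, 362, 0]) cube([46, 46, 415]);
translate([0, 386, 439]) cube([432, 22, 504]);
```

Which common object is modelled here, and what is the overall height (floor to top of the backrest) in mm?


A chair. The overall height is 943 mm.

A slab on four corner posts with a tall panel at the back — a chair. The seat slab sits at z = 415 with thickness 24, and the 504 mm backrest starts at the seat top, so the overall height is 415 + 24 + 504 = 943 mm.


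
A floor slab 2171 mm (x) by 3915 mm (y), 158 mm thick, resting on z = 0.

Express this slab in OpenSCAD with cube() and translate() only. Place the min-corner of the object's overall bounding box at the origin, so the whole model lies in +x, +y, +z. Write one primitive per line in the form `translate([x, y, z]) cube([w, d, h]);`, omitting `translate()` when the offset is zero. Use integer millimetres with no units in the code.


cube([2171, 3915, 158]);


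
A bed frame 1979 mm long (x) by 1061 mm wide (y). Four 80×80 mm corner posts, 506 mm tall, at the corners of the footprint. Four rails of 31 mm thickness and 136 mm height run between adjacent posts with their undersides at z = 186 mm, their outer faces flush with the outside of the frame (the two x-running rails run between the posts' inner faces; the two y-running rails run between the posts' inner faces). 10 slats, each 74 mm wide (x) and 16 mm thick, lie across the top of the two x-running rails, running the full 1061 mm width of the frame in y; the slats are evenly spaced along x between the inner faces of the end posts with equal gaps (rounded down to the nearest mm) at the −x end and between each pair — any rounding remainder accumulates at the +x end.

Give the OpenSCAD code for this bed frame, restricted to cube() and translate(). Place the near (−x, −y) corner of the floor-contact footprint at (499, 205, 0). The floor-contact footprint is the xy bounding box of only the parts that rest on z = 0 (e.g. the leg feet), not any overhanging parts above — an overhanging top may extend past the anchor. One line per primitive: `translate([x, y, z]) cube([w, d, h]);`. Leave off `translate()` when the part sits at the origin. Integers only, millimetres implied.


translate([499, 205, 0]) cube([80, 80, 506]);
translate([499, 1186, 0]) cube([80, 80, 506]);
translate([2398, 205, 0]) cube([80, 80, 506]);
translate([2398, 1186, 0]) cube([80, 80, 506]);
translate([579, 205, 186]) cube([1819, 31, 136]);
translate([579, 1235, 186]) cube([1819, 31, 136]);
translate([499, 285, 186]) cube([31, 901, 136]);
translate([2447, 285, 186]) cube([31, 901, 136]);
translate([677, 205, 322]) cube([74, 1061, 16]);
translate([849, 205, 322]) cube([74, 1061, 16]);
translate([1021, 205, 322]) cube([74, 1061, 16]);
translate([1193, 205, 322]) cube([74, 1061, 16]);
translate([1365, 205, 322]) cube([74, 1061, 16]);
translate([1537, 205, 322]) cube([74, 1061, 16]);
translate([1709, 205, 322]) cube([74, 1061, 16]);
translate([1881, 205, 322]) cube([74, 1061, 16]);
translate([2053, 205, 322]) cube([74, 1061, 16]);
translate([2225, 205, 322]) cube([74, 1061, 16]);


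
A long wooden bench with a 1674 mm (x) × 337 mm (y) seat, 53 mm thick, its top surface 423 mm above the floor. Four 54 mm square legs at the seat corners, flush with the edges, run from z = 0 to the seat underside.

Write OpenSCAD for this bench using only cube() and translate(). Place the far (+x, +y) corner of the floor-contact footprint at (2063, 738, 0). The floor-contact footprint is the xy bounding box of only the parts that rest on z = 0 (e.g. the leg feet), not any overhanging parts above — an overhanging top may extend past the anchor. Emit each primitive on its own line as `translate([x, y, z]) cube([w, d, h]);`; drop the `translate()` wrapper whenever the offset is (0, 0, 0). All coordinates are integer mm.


// leg_h = 423 − 53 = 370
translate([389, 401, 370]) cube([1674, 337, 53]);
translate([389, 401, 0]) cube([54, 54, 370]);
translate([389, 684, 0]) cube([54, 54, 370]);
translate([2009, 401, 0]) cube([54, 54, 370]);
translate([2009, 684, 0]) cube([54, 54, 370]);


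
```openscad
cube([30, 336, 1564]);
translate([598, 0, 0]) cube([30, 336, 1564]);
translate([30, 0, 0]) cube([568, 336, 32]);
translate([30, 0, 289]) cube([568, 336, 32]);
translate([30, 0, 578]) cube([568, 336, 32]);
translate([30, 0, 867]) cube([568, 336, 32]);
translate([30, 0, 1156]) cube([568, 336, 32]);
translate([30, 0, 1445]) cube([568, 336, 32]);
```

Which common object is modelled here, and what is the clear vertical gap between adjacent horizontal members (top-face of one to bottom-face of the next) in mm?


A bookshelf. The clear shelf gap is 257 mm.

Two tall side panels with 6 horizontal boards between them — a bookshelf. The first two shelf undersides are at z = 0 and z = 289; with shelf thickness 32, the clear gap is 289 − 0 − 32 = 257 mm.


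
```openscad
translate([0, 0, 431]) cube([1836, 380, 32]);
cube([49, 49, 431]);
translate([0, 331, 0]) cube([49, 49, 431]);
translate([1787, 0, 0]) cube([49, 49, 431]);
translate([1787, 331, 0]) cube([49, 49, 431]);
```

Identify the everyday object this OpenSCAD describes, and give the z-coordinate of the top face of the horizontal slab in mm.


A bench. The seat-top height is 463 mm.

A long slab on four corner posts — a bench. The slab sits at z = 431 with thickness 32, so the top is 431 + 32 = 463 mm.


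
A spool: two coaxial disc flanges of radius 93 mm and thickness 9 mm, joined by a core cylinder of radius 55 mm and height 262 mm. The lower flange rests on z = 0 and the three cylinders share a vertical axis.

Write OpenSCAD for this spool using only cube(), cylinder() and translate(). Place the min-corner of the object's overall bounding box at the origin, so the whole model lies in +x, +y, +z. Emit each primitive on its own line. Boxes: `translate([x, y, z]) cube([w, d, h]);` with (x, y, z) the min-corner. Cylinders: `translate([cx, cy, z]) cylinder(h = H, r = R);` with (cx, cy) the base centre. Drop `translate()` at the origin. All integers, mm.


translate([93, 93, 0]) cylinder(h = 9, r = 93);
translate([93, 93, 9]) cylinder(h = 262, r = 55);
translate([93, 93, 271]) cylinder(h = 9, r = 93);


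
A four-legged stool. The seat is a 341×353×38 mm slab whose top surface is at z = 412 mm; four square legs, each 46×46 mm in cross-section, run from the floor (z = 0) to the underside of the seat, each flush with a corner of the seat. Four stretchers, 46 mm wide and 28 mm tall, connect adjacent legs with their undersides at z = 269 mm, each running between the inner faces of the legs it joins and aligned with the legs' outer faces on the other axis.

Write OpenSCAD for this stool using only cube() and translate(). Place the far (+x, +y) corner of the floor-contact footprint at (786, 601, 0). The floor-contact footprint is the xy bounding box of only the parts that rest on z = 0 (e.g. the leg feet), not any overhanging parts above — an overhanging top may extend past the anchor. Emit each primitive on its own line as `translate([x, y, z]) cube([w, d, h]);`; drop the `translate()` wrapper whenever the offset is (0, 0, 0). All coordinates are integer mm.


translate([445, 248, 374]) cube([341, 353, 38]);
translate([445, 248, 0]) cube([46, 46, 374]);
translate([740, 248, 0]) cube([46, 46, 374]);
translate([445, 555, 0]) cube([46, 46, 374]);
translate([740, 555, 0]) cube([46, 46, 374]);
translate([491, 248, 269]) cube([249, 46, 28]);
translate([491, 555, 269]) cube([249, 46, 28]);
translate([445, 294, 269]) cube([46, 261, 28]);
translate([740, 294, 269]) cube([46, 261, 28]);


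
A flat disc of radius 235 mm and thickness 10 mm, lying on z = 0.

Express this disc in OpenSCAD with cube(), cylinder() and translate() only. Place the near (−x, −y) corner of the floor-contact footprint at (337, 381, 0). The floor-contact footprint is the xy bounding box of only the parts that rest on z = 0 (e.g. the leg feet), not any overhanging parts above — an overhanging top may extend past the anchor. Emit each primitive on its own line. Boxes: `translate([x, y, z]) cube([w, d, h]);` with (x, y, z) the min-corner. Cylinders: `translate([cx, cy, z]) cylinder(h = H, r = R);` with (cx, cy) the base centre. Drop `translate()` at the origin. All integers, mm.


translate([572, 616, 0]) cylinder(h = 10, r = 235);


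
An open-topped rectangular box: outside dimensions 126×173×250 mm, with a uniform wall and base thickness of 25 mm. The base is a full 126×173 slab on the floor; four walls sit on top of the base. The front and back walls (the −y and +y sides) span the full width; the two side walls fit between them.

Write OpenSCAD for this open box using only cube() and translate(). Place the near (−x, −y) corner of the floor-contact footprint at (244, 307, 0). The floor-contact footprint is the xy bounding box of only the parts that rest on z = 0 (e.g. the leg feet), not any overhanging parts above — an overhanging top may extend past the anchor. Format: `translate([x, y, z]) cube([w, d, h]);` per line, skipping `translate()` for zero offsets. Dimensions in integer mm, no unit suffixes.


translate([244, 307, 0]) cube([126, 173, 25]);
translate([244, 307, 25]) cube([126, 25, 225]);
translate([244, 455, 25]) cube([126, 25, 225]);
translate([244, 332, 25]) cube([25, 123, 225]);
translate([345, 332, 25]) cube([25, 123, 225]);


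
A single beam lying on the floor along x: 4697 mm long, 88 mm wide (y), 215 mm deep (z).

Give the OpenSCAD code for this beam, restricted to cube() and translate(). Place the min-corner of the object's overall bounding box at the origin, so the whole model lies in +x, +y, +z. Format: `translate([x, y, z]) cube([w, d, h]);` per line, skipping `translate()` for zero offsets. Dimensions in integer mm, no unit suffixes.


cube([4697, 88, 215]);


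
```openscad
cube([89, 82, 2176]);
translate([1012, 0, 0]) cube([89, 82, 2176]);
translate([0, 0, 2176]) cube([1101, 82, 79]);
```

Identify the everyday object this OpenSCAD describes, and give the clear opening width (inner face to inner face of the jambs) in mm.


A door frame. The clear opening width is 923 mm.

Two 2176 mm tall posts with a header on top — a door frame. The left jamb is 89 mm wide at x = 0; the right jamb starts at x = 1012. The clear opening is 1012 − 89 = 923 mm.


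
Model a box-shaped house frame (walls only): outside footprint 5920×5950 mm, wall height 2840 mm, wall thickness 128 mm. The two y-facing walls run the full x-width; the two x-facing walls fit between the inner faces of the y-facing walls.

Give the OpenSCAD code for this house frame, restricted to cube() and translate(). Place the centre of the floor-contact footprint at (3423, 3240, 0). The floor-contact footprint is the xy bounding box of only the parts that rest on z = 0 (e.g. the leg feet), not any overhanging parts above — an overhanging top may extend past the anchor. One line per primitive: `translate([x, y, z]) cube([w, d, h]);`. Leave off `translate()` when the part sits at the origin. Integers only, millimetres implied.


translate([463, 265, 0]) cube([5920, 128, 2840]);
translate([463, 6087, 0]) cube([5920, 128, 2840]);
translate([463, 393, 0]) cube([128, 5694, 2840]);
translate([6255, 393, 0]) cube([128, 5694, 2840]);


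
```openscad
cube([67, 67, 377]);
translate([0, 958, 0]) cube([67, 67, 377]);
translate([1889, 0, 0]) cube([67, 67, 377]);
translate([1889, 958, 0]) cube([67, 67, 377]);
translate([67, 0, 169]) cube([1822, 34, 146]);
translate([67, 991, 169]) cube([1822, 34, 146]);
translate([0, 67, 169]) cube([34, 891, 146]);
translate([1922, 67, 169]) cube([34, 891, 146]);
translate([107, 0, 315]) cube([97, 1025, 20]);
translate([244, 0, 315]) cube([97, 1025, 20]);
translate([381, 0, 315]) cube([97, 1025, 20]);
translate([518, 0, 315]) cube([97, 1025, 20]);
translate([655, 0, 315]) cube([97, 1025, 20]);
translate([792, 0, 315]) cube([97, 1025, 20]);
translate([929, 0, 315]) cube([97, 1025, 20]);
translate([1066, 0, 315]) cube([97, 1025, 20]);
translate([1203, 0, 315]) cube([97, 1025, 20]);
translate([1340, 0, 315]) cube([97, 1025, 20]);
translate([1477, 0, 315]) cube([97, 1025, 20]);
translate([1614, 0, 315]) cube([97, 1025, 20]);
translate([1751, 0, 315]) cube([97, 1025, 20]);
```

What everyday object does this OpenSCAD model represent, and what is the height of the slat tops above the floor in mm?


A bed frame. The slat-top height is 335 mm.

Four posts, four rails, and a row of slats — a bed frame. Slats sit on the rails at z = 169 + 146 = 315; with slat thickness 20, the top is 335 mm.


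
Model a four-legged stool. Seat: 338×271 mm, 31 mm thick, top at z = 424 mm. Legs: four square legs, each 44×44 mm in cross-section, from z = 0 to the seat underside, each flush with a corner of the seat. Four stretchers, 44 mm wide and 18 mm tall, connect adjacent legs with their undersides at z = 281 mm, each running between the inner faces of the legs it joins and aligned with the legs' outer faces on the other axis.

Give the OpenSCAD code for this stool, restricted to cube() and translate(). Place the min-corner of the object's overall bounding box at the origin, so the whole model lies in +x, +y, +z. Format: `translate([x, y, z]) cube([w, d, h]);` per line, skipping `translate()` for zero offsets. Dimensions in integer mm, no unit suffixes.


translate([0, 0, 393]) cube([338, 271, 31]);
cube([44, 44, 393]);
translate([294, 0, 0]) cube([44, 44, 393]);
translate([0, 227, 0]) cube([44, 44, 393]);
translate([294, 227, 0]) cube([44, 44, 393]);
translate([44, 0, 281]) cube([250, 44, 18]);
translate([44, 227, 281]) cube([250, 44, 18]);
translate([0, 44, 281]) cube([44, 183, 18]);
translate([294, 44, 281]) cube([44, 183, 18]);


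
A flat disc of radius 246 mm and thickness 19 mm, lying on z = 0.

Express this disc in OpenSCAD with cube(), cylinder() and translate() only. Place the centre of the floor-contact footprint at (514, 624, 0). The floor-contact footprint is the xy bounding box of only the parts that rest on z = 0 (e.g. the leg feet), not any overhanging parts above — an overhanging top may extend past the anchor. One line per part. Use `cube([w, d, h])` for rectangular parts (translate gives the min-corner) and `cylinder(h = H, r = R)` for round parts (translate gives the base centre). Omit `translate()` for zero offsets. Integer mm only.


translate([514, 624, 0]) cylinder(h = 19, r = 246);


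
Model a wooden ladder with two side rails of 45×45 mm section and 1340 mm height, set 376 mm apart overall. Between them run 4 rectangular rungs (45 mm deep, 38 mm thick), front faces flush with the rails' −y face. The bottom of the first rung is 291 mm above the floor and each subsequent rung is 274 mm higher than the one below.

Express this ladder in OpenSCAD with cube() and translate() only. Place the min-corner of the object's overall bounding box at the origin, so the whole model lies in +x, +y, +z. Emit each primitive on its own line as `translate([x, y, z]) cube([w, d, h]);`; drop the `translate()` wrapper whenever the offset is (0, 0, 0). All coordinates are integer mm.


cube([45, 45, 1340]);
translate([331, 0, 0]) cube([45, 45, 1340]);
translate([45, 0, 291]) cube([286, 45, 38]);
translate([45, 0, 565]) cube([286, 45, 38]);
translate([45, 0, 839]) cube([286, 45, 38]);
translate([45, 0, 1113]) cube([286, 45, 38]);


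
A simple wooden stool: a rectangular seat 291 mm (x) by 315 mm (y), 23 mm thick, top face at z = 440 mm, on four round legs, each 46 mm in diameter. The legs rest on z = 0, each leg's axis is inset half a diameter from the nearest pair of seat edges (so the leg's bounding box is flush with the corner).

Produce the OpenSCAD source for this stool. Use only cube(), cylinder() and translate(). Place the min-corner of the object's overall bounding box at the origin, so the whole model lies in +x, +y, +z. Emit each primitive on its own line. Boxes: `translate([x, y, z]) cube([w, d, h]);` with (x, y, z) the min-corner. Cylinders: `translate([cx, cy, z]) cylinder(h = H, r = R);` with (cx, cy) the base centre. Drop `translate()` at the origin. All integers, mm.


translate([0, 0, 417]) cube([291, 315, 23]);
translate([23, 23, 0]) cylinder(h = 417, r = 23);
translate([268, 23, 0]) cylinder(h = 417, r = 23);
translate([23, 292, 0]) cylinder(h = 417, r = 23);
translate([268, 292, 0]) cylinder(h = 417, r = 23);


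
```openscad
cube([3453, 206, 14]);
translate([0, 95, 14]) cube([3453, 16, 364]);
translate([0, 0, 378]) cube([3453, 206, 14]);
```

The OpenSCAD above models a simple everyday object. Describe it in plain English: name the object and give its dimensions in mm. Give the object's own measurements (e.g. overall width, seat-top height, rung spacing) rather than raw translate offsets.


An I-beam lying along x, 3453 mm long. Overall section height 392 mm. Two flanges 206 mm wide (y) and 14 mm thick, one on the floor and one at the top; a web 16 mm thick runs between them, centred on the flange width.


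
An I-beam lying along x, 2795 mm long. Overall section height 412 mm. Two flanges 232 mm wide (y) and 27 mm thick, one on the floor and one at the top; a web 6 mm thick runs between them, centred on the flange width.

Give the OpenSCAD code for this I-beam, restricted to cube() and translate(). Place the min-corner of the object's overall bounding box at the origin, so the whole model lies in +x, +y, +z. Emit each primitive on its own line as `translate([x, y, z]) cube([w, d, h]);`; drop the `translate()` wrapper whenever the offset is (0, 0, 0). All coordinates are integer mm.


cube([2795, 232, 27]);
translate([0, 113, 27]) cube([2795, 6, 358]);
translate([0, 0, 385]) cube([2795, 232, 27]);


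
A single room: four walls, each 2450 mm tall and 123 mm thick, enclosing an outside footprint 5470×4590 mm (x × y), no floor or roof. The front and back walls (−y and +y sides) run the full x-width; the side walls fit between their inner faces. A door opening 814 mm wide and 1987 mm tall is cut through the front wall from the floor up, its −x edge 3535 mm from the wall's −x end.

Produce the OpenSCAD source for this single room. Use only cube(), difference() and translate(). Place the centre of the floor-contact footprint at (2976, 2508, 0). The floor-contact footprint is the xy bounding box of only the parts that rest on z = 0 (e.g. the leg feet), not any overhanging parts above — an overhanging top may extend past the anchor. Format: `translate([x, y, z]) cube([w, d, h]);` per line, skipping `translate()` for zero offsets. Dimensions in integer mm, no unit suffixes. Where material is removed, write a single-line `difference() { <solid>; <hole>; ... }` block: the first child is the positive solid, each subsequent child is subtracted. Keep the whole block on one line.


difference() { translate([241, 213, 0]) cube([5470, 123, 2450]); translate([3776, 213, 0]) cube([814, 123, 1987]); }
translate([241, 4680, 0]) cube([5470, 123, 2450]);
translate([241, 336, 0]) cube([123, 4344, 2450]);
translate([5588, 336, 0]) cube([123, 4344, 2450]);


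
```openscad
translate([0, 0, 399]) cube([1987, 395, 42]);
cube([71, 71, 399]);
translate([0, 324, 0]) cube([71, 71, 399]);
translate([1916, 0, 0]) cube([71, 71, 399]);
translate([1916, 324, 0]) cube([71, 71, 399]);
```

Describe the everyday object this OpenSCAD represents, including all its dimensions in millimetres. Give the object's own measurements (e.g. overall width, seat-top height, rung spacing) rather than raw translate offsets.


A long wooden bench with a 1987 mm (x) × 395 mm (y) seat, 42 mm thick, its top surface 441 mm above the floor. Four 71 mm square legs at the seat corners, flush with the edges, run from z = 0 to the seat underside.


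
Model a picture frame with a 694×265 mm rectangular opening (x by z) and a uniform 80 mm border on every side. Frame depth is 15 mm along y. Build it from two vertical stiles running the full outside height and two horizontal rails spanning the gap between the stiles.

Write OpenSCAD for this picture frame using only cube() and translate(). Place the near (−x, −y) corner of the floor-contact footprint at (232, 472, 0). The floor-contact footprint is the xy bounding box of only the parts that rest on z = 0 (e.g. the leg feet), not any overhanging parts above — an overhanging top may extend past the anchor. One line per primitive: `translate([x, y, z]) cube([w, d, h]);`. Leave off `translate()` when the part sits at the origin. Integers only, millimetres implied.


translate([232, 472, 0]) cube([80, 15, 425]);
translate([1006, 472, 0]) cube([80, 15, 425]);
translate([312, 472, 0]) cube([694, 15, 80]);
translate([312, 472, 345]) cube([694, 15, 80]);


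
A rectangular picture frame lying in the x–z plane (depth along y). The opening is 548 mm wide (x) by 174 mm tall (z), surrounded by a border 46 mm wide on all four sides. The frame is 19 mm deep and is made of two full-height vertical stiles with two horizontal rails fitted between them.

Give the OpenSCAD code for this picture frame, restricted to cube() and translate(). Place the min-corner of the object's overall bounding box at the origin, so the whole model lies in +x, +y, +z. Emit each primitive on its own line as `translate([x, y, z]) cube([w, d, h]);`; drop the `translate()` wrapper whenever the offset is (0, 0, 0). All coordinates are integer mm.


cube([46, 19, 266]);
translate([594, 0, 0]) cube([46, 19, 266]);
translate([46, 0, 0]) cube([548, 19, 46]);
translate([46, 0, 220]) cube([548, 19, 46]);


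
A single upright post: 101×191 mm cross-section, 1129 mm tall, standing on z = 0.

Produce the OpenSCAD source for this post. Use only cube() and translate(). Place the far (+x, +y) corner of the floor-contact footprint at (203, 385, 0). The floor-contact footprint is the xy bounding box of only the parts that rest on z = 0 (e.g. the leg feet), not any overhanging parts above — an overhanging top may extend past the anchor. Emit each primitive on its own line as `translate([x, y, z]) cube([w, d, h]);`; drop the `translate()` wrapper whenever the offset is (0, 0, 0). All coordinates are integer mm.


translate([102, 194, 0]) cube([101, 191, 1129]);


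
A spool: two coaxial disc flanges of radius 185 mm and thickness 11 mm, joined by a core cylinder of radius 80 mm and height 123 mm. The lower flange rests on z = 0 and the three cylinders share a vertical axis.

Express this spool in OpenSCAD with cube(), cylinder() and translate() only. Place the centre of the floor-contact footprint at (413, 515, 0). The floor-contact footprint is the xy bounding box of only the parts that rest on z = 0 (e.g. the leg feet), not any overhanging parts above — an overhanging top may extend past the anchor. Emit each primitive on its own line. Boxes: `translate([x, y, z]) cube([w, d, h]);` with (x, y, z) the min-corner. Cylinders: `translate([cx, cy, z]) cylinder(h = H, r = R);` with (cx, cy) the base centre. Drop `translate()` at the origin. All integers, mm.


translate([413, 515, 0]) cylinder(h = 11, r = 185);
translate([413, 515, 11]) cylinder(h = 123, r = 80);
translate([413, 515, 134]) cylinder(h = 11, r = 185);


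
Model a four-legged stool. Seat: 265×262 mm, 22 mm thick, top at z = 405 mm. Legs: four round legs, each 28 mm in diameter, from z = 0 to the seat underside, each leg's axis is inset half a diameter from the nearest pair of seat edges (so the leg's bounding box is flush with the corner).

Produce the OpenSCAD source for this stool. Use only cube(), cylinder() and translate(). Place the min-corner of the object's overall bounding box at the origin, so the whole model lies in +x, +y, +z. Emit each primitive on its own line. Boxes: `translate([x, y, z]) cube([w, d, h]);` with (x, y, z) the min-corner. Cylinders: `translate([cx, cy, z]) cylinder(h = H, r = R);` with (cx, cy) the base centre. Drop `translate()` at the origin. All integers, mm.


translate([0, 0, 383]) cube([265, 262, 22]);
translate([14, 14, 0]) cylinder(h = 383, r = 14);
translate([251, 14, 0]) cylinder(h = 383, r = 14);
translate([14, 248, 0]) cylinder(h = 383, r = 14);
translate([251, 248, 0]) cylinder(h = 383, r = 14);


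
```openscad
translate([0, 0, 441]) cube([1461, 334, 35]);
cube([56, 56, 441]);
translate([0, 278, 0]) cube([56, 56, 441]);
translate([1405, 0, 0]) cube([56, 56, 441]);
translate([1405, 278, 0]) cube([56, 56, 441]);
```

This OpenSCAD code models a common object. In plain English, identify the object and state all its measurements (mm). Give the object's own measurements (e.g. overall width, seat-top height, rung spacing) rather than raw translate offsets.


A bench: a 1461×334 mm seat slab, 35 mm thick, top at z = 476 mm, on four 56×56 mm square legs flush with the seat corners and standing on z = 0.


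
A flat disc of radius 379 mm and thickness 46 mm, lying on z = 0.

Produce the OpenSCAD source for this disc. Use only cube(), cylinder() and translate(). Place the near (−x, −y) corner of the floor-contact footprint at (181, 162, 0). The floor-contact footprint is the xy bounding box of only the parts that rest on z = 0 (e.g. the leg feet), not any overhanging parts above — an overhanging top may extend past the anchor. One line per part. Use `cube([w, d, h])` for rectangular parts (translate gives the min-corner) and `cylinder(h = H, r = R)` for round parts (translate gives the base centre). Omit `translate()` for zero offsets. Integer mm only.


translate([560, 541, 0]) cylinder(h = 46, r = 379);


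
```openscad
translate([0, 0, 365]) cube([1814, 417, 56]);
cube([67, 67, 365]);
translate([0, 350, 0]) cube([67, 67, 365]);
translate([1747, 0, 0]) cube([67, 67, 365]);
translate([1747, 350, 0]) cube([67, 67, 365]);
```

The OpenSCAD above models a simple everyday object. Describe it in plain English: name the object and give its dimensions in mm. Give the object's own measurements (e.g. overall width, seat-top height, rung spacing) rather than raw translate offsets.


A long wooden bench with a 1814 mm (x) × 417 mm (y) seat, 56 mm thick, its top surface 421 mm above the floor. Four 67 mm square legs at the seat corners, flush with the edges, run from z = 0 to the seat underside.


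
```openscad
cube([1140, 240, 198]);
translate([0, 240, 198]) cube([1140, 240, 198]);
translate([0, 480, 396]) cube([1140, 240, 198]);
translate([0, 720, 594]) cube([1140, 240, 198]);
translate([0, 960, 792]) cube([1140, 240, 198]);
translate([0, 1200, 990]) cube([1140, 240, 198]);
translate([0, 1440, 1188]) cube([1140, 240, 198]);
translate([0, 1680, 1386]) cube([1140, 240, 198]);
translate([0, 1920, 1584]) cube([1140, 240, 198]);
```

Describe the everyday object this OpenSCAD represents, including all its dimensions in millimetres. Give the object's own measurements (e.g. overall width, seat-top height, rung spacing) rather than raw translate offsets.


A straight staircase of 9 solid steps. Each step is 1140 mm wide (x), 240 mm deep (y, the going) and 198 mm tall (the rise). The first step rests on the floor; each subsequent step sits one going further in +y and one rise higher in +z, directly behind and above the previous step with no overlap.


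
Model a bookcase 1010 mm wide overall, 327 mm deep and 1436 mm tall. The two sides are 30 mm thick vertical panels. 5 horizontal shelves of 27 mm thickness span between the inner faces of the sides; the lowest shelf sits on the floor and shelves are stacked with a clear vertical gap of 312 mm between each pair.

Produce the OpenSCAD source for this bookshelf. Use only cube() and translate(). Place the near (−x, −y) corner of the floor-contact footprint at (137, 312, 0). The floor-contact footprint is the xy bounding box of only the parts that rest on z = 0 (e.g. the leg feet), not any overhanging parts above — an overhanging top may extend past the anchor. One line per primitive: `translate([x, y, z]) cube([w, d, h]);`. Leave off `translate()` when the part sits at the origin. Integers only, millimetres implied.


translate([137, 312, 0]) cube([30, 327, 1436]);
translate([1117, 312, 0]) cube([30, 327, 1436]);
translate([167, 312, 0]) cube([950, 327, 27]);
translate([167, 312, 339]) cube([950, 327, 27]);
translate([167, 312, 678]) cube([950, 327, 27]);
translate([167, 312, 1017]) cube([950, 327, 27]);
translate([167, 312, 1356]) cube([950, 327, 27]);


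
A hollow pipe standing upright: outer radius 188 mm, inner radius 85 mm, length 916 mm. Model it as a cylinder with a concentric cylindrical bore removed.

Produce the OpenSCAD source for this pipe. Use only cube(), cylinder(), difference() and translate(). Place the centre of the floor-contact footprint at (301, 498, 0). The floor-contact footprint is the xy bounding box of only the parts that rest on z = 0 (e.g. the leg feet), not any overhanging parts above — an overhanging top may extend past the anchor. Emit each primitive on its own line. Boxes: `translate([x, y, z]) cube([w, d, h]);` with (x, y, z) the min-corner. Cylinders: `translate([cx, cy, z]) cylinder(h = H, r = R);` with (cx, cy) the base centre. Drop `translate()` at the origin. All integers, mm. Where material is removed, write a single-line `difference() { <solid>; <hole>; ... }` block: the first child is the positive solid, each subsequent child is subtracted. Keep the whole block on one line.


difference() { translate([301, 498, 0]) cylinder(h = 916, r = 188); translate([301, 498, 0]) cylinder(h = 916, r = 85); }


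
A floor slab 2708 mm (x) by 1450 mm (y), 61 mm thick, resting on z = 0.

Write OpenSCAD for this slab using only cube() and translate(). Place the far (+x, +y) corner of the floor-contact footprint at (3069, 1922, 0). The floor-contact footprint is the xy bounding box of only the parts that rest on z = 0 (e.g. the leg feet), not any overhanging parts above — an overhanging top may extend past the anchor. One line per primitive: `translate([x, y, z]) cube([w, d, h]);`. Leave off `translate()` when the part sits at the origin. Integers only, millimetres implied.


translate([361, 472, 0]) cube([2708, 1450, 61]);


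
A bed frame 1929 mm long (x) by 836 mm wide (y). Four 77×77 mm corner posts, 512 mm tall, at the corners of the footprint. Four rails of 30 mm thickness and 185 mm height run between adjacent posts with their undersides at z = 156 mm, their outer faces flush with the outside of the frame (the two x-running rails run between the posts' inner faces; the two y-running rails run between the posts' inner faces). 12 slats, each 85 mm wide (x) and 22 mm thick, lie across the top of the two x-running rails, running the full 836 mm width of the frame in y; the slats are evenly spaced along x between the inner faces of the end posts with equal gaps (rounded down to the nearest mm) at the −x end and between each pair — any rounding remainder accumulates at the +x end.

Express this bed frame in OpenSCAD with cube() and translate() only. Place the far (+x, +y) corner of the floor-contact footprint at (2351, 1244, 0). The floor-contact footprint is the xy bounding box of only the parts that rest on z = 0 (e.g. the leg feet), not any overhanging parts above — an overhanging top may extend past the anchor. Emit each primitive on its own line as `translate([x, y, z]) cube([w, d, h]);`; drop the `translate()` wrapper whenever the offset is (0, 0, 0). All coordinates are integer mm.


// slat z = rail_z + rail_h = 156 + 185 = 341
// slat gap = ⌊(1775 − 12·85) / 13⌋ = 58
translate([422, 408, 0]) cube([77, 77, 512]);
translate([422, 1167, 0]) cube([77, 77, 512]);
translate([2274, 408, 0]) cube([77, 77, 512]);
translate([2274, 1167, 0]) cube([77, 77, 512]);
translate([499, 408, 156]) cube([1775, 30, 185]);
translate([499, 1214, 156]) cube([1775, 30, 185]);
translate([422, 485, 156]) cube([30, 682, 185]);
translate([2321, 485, 156]) cube([30, 682, 185]);
translate([557, 408, 341]) cube([85, 836, 22]);
translate([700, 408, 341]) cube([85, 836, 22]);
translate([843, 408, 341]) cube([85, 836, 22]);
translate([986, 408, 341]) cube([85, 836, 22]);
translate([1129, 408, 341]) cube([85, 836, 22]);
translate([1272, 408, 341]) cube([85, 836, 22]);
translate([1415, 408, 341]) cube([85, 836, 22]);
translate([1558, 408, 341]) cube([85, 836, 22]);
translate([1701, 408, 341]) cube([85, 836, 22]);
translate([1844, 408, 341]) cube([85, 836, 22]);
translate([1987, 408, 341]) cube([85, 836, 22]);
translate([2130, 408, 341]) cube([85, 836, 22]);
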